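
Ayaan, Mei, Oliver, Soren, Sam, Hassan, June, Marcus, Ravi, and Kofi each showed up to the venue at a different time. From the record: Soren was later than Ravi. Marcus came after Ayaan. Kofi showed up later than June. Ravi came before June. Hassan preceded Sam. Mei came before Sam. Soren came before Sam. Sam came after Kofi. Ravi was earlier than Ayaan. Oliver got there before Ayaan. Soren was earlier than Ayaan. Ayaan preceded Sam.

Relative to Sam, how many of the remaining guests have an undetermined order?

Forced before Sam: Ayaan, Hassan, June, Kofi, Mei, Oliver, Ravi, and Soren.
That leaves Marcus with no forced order relative to Sam — 1.

1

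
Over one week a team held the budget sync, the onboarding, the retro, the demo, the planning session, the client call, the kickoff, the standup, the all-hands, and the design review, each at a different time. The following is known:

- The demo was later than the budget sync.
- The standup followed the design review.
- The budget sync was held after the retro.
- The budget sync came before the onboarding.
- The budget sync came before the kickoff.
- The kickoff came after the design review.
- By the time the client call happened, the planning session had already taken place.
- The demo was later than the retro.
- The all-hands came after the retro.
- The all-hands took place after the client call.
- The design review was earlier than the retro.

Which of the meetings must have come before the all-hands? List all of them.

Directly stated before the all-hands: the client call and the retro.
The design review reaches the all-hands via the design review → the retro → the all-hands.
The planning session reaches the all-hands via the planning session → the client call → the all-hands.

the client call, the design review, the planning session, the retro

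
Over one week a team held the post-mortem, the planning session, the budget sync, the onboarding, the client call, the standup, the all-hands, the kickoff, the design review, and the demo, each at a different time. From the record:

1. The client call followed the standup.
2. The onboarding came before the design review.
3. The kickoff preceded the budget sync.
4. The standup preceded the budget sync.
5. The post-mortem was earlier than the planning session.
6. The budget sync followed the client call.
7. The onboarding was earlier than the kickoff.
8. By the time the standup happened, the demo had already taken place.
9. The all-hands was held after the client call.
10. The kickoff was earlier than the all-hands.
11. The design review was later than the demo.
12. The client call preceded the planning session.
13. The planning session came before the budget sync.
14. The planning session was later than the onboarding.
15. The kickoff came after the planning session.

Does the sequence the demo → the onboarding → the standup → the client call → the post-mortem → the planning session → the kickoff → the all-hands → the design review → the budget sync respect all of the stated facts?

yes

Check each stated constraint against the proposed order — e.g. the onboarding is ahead of the design review; the demo is ahead of the design review. Every pair is in the required order; nothing is violated.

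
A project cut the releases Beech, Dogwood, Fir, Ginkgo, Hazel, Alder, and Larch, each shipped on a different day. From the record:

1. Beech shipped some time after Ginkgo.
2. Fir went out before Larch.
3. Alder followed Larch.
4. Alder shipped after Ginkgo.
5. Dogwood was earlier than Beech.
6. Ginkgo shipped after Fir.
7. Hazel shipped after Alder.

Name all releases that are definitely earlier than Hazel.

Alder, Fir, Ginkgo, Larch

Directly stated before Hazel: Alder.
Fir reaches Hazel via Fir → Larch → Alder → Hazel.
Ginkgo reaches Hazel via Ginkgo → Alder → Hazel.
Larch reaches Hazel via Larch → Alder → Hazel.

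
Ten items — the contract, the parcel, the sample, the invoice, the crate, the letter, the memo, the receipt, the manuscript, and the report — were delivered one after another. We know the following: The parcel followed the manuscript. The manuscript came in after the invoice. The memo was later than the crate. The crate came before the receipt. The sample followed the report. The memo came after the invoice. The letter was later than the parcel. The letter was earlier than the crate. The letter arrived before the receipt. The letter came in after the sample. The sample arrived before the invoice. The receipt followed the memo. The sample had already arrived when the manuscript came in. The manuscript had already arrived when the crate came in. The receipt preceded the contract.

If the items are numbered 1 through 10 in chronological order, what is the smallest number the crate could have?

The invoice, the letter, the manuscript, the parcel, the report, and the sample must all come before the crate — 6 forced predecessors.
Nothing else is forced ahead of the crate, so its earliest slot is position 6 + 1 = 7.

7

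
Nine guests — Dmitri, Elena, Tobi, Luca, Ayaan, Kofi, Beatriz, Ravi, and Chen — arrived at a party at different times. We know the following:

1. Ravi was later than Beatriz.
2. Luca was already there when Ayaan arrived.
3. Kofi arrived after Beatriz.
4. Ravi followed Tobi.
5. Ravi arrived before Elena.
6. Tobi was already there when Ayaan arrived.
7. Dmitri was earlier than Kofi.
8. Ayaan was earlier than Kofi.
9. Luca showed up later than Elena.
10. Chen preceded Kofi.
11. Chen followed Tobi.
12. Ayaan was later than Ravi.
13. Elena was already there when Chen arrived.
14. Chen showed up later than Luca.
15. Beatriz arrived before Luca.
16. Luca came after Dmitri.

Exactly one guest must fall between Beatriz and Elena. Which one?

Ravi

Tracing the constraints gives Beatriz → Ravi → Elena, so Ravi sits after Beatriz and before Elena.
No other guest is forced both after Beatriz and before Elena.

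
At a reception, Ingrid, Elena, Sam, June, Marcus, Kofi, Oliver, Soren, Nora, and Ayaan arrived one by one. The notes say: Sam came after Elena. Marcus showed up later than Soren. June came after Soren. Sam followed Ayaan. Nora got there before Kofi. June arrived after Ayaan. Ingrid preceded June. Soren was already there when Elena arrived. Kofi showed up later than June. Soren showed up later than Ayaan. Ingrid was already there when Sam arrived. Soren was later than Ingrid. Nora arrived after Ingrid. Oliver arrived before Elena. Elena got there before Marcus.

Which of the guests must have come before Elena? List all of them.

Ayaan, Ingrid, Oliver, Soren

Directly stated before Elena: Oliver and Soren.
Ayaan reaches Elena via Ayaan → Soren → Elena.
Ingrid reaches Elena via Ingrid → Soren → Elena.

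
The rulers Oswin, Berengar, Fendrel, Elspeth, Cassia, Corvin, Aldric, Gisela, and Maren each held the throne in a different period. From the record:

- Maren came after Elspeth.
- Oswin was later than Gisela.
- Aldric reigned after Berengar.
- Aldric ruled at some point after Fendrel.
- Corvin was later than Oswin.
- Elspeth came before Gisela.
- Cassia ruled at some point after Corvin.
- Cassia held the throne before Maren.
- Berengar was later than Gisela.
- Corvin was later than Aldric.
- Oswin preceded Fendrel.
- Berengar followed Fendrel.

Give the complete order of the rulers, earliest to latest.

Elspeth, Gisela, Oswin, Fendrel, Berengar, Aldric, Corvin, Cassia, Maren

The constraints fix every adjacent pair, so only one ordering works:
Elspeth → Gisela → Oswin → Fendrel → Berengar → Aldric → Corvin → Cassia → Maren.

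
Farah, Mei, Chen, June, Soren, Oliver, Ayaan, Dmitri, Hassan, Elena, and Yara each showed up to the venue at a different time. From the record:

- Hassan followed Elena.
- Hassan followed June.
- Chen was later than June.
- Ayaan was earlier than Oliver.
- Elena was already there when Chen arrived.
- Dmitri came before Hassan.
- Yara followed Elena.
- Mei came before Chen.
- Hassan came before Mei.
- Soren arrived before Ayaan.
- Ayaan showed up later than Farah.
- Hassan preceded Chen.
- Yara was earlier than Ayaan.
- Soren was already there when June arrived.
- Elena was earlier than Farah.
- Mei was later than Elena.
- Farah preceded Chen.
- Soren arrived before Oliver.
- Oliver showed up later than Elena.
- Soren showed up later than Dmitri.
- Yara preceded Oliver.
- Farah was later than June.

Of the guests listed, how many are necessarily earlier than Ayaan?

6

Directly stated before Ayaan: Farah, Soren, and Yara.
Dmitri reaches Ayaan via Dmitri → Soren → Ayaan.
Elena reaches Ayaan via Elena → Yara → Ayaan.
June reaches Ayaan via June → Farah → Ayaan.
No chain forces Oliver (or any of the others) ahead of Ayaan.
That's Dmitri, Elena, Farah, June, Soren, and Yara — 6 in all.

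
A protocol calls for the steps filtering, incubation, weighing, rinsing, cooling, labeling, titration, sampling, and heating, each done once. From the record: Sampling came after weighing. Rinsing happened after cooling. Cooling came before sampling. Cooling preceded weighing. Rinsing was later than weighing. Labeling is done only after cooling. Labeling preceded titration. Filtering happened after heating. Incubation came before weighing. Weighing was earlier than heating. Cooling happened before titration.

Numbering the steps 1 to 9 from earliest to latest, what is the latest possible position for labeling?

8

Labeling must come before titration — 1 step forced after it.
Everything else can be placed before labeling in some valid order, so labeling can sit as late as position 9 − 1 = 8.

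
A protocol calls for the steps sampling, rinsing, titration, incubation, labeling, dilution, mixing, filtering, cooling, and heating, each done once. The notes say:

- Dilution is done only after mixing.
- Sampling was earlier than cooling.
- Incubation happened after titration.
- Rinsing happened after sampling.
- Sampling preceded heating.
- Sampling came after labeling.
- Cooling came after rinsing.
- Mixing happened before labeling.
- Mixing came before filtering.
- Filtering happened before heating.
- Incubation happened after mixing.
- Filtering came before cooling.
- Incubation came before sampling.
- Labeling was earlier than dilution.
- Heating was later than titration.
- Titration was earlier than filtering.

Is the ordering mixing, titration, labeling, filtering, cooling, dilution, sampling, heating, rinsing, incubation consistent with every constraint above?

no

The constraints require rinsing before cooling, but in the proposed sequence cooling appears ahead of rinsing. That one violation is enough.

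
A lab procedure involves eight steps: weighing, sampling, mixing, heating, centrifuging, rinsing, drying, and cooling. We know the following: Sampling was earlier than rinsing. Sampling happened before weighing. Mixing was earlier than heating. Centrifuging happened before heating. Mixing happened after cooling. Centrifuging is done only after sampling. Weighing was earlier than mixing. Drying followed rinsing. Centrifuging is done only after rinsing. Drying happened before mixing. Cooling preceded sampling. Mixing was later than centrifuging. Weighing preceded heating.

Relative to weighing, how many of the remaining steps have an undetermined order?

3

Forced before weighing: cooling and sampling; forced after weighing: heating and mixing.
That leaves centrifuging, drying, and rinsing with no forced order relative to weighing — 3.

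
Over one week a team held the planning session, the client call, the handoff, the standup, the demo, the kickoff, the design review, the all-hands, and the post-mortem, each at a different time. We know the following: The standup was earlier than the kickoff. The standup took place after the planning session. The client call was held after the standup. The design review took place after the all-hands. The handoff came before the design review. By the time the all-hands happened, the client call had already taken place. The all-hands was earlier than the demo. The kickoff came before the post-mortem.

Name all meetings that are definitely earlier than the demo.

the all-hands, the client call, the planning session, the standup

Directly stated before the demo: the all-hands.
The client call reaches the demo via the client call → the all-hands → the demo.
The planning session reaches the demo via the planning session → the standup → the client call → the all-hands → the demo.
The standup reaches the demo via the standup → the client call → the all-hands → the demo.
No chain forces the design review (or any of the others) ahead of the demo.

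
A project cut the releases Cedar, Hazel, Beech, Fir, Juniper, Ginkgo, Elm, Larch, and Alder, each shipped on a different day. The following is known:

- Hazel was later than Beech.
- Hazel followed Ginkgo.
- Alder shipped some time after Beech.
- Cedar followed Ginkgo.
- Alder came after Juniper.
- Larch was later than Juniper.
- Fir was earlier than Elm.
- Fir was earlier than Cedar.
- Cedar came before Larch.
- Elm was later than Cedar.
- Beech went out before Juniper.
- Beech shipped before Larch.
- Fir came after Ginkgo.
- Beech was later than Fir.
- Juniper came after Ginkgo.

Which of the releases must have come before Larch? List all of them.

Beech, Cedar, Fir, Ginkgo, Juniper

Directly stated before Larch: Beech, Cedar, and Juniper.
Fir reaches Larch via Fir → Cedar → Larch.
Ginkgo reaches Larch via Ginkgo → Juniper → Larch.
No chain forces Hazel (or any of the others) ahead of Larch.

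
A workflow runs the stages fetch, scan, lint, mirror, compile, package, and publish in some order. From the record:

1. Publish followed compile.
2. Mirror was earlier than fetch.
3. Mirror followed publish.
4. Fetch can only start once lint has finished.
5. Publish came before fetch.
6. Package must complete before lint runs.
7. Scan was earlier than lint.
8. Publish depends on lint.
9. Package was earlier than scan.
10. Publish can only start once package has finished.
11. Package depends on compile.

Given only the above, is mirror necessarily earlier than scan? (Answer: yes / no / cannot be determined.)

no

Tracing the constraints gives scan → lint → publish → mirror, so scan must come before mirror.
That means mirror cannot be before scan.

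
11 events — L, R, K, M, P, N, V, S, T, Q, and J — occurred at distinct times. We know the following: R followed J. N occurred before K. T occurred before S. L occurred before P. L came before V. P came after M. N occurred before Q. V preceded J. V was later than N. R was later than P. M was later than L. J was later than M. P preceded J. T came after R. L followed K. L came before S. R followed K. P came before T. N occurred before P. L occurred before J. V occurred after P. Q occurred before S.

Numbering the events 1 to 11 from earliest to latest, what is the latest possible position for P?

P must come before J, R, S, T, and V — 5 events forced after it.
Everything else can be placed before P in some valid order, so P can sit as late as position 11 − 5 = 6.

6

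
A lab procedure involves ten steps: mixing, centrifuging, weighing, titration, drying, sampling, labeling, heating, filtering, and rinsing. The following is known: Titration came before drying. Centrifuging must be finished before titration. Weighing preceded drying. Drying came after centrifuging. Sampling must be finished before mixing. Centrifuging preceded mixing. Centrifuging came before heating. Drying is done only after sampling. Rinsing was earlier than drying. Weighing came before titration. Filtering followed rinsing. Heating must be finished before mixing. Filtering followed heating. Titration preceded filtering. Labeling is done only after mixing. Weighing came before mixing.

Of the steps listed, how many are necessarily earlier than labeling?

Directly stated before labeling: mixing.
Centrifuging reaches labeling via centrifuging → mixing → labeling.
Heating reaches labeling via heating → mixing → labeling.
Sampling reaches labeling via sampling → mixing → labeling.
Likewise weighing reaches labeling by chaining the stated constraints.
That's centrifuging, heating, mixing, sampling, and weighing — 5 in all.

5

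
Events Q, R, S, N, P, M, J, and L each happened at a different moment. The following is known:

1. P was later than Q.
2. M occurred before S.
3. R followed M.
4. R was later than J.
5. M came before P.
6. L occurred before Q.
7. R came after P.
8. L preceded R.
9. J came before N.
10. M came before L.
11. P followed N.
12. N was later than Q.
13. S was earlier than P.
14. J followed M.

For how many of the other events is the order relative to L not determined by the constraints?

2

Forced before L: M; forced after L: N, P, Q, and R.
That leaves J and S with no forced order relative to L — 2.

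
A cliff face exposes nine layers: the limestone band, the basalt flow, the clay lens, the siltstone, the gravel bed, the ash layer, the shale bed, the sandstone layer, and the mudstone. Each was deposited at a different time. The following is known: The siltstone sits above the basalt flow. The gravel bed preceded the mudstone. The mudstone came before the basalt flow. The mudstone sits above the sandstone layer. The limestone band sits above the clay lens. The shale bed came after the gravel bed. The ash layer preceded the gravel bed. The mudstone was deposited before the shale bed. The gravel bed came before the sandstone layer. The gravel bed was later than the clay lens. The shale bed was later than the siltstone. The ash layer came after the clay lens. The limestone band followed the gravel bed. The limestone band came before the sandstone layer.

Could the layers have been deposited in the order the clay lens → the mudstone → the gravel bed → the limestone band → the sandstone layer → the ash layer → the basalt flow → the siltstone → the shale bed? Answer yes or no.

The constraints require the sandstone layer before the mudstone, but in the proposed sequence the mudstone appears ahead of the sandstone layer. That one violation is enough.

no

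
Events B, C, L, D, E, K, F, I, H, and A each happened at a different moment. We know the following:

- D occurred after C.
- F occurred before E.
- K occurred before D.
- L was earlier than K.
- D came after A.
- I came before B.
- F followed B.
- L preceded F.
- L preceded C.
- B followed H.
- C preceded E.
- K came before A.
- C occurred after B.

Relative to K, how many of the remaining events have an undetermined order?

6

Forced before K: L; forced after K: A and D.
That leaves B, C, E, F, H, and I with no forced order relative to K — 6.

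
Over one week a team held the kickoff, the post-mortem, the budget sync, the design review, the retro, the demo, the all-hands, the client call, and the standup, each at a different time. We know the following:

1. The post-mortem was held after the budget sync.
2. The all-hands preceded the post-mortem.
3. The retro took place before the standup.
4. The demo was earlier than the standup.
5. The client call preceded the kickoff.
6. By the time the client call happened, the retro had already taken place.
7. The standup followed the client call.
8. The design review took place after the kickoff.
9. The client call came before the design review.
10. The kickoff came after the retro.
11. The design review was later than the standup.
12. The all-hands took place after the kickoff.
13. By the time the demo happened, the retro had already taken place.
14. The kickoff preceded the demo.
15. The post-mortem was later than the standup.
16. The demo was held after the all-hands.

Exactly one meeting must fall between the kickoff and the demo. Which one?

the all-hands

Tracing the constraints gives the kickoff → the all-hands → the demo, so the all-hands sits after the kickoff and before the demo.
No other meeting is forced both after the kickoff and before the demo.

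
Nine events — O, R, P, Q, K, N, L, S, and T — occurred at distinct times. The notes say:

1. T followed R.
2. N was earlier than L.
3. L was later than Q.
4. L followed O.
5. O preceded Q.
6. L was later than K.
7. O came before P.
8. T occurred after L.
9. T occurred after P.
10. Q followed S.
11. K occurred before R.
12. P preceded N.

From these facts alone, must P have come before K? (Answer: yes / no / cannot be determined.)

No chain of stated constraints runs from P to K, and none runs from K to P either.
So the relative order of P and K is not fixed by the given facts.

cannot be determined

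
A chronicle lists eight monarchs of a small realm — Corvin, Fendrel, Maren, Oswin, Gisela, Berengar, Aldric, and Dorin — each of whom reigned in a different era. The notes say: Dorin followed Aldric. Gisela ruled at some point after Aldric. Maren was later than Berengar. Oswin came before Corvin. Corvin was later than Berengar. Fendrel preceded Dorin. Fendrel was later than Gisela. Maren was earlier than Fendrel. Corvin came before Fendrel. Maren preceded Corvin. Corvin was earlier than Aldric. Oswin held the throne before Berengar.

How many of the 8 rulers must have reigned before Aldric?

Directly stated before Aldric: Corvin.
Berengar reaches Aldric via Berengar → Corvin → Aldric.
Maren reaches Aldric via Maren → Corvin → Aldric.
Oswin reaches Aldric via Oswin → Corvin → Aldric.
No chain forces Gisela (or any of the others) ahead of Aldric.
That's Berengar, Corvin, Maren, and Oswin — 4 in all.

4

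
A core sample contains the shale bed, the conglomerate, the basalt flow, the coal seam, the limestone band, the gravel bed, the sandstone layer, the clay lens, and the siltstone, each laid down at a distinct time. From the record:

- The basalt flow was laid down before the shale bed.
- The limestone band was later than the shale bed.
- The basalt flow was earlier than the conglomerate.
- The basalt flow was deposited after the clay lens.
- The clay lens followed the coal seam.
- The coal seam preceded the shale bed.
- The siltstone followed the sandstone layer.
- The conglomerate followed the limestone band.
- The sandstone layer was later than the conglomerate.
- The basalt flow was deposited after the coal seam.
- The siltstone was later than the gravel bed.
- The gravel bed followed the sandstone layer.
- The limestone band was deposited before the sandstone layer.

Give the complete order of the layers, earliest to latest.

The constraints fix every adjacent pair, so only one ordering works:
the coal seam → the clay lens → the basalt flow → the shale bed → the limestone band → the conglomerate → the sandstone layer → the gravel bed → the siltstone.

the coal seam, the clay lens, the basalt flow, the shale bed, the limestone band, the conglomerate, the sandstone layer, the gravel bed, the siltstone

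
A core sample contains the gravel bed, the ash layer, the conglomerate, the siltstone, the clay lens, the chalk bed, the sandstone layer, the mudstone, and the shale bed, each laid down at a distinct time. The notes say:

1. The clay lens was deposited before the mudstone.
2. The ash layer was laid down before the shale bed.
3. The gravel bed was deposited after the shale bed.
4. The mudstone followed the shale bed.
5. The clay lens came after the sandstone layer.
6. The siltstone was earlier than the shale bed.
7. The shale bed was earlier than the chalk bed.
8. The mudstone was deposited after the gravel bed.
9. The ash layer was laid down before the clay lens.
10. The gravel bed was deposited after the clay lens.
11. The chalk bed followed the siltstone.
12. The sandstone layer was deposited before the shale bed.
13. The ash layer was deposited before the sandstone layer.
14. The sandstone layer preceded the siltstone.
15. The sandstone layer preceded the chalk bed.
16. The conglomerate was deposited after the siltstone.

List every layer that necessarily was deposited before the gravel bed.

the ash layer, the clay lens, the sandstone layer, the shale bed, the siltstone

Directly stated before the gravel bed: the clay lens and the shale bed.
The ash layer reaches the gravel bed via the ash layer → the shale bed → the gravel bed.
The sandstone layer reaches the gravel bed via the sandstone layer → the shale bed → the gravel bed.
The siltstone reaches the gravel bed via the siltstone → the shale bed → the gravel bed.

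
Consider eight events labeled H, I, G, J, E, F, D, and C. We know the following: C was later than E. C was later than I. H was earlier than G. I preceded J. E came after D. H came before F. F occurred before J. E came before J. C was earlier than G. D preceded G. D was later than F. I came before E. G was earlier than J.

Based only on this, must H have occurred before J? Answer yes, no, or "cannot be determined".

yes

Chain the constraints: H → G → J. Each link is directly stated, so H comes before J.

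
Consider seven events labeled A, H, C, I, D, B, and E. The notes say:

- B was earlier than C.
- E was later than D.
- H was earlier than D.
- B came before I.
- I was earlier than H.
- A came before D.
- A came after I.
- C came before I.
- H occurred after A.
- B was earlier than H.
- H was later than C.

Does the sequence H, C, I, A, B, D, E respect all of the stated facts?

The constraints require B before C, but in the proposed sequence C appears ahead of B. That one violation is enough.

no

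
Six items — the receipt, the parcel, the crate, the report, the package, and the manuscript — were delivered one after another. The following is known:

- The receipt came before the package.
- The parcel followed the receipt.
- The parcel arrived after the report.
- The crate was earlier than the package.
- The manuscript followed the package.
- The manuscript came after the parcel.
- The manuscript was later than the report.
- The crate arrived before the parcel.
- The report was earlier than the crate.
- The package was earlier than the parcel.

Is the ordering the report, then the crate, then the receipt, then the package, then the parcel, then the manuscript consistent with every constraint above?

yes

Check each stated constraint against the proposed order — e.g. the report is ahead of the parcel; the report is ahead of the manuscript. Every pair is in the required order; nothing is violated.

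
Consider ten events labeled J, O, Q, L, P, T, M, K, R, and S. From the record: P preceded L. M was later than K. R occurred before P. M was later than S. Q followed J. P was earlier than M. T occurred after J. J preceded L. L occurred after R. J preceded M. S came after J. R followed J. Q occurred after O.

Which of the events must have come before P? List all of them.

J, R

Directly stated before P: R.
J reaches P via J → R → P.
No chain forces L (or any of the others) ahead of P.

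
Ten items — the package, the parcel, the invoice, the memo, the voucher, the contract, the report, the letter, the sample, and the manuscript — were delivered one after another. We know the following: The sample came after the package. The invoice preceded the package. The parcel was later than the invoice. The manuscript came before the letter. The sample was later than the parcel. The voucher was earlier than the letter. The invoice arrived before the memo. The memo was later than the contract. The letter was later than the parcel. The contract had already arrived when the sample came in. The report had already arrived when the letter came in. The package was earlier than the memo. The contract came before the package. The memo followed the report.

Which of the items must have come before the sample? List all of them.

Directly stated before the sample: the contract, the package, and the parcel.
The invoice reaches the sample via the invoice → the parcel → the sample.
No chain forces the manuscript (or any of the others) ahead of the sample.

the contract, the invoice, the package, the parcel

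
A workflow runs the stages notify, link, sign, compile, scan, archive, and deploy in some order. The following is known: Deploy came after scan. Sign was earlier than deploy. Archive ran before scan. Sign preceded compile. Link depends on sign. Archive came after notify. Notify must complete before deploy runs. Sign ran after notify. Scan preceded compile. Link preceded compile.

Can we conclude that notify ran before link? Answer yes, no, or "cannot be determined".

yes

Chain the constraints: notify → sign → link. Each link is directly stated, so notify comes before link.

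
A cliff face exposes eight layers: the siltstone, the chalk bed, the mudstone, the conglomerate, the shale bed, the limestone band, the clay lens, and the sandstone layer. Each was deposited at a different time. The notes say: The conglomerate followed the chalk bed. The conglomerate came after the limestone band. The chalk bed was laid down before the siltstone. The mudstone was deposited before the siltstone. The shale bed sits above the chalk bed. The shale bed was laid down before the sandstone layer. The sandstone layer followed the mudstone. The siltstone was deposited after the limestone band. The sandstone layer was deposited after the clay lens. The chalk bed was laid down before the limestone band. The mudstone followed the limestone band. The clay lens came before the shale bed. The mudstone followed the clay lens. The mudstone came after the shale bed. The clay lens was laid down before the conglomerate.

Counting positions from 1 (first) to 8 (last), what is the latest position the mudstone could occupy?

6

The mudstone must come before the sandstone layer and the siltstone — 2 layers forced after it.
Everything else can be placed before the mudstone in some valid order, so the mudstone can sit as late as position 8 − 2 = 6.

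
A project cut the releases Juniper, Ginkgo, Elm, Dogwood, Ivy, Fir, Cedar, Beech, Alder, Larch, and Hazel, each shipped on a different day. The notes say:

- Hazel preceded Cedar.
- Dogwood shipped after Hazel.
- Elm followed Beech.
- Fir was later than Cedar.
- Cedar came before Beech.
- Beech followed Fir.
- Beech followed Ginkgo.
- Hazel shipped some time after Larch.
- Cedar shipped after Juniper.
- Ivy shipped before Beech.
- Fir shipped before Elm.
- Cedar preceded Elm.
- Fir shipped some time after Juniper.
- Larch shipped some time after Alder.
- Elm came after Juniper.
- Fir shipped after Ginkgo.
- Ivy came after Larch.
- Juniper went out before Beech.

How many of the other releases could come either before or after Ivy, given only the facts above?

6

Forced before Ivy: Alder and Larch; forced after Ivy: Beech and Elm.
That leaves Cedar, Dogwood, Fir, Ginkgo, Hazel, and Juniper with no forced order relative to Ivy — 6.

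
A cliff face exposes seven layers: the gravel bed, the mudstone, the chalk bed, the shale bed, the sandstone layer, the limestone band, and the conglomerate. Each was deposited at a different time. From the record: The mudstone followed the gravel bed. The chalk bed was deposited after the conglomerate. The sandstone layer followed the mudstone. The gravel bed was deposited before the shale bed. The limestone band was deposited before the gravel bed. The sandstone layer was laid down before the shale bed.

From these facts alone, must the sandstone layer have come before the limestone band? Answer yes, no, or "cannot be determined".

no

Tracing the constraints gives the limestone band → the gravel bed → the mudstone → the sandstone layer, so the limestone band must come before the sandstone layer.
That means the sandstone layer cannot be before the limestone band.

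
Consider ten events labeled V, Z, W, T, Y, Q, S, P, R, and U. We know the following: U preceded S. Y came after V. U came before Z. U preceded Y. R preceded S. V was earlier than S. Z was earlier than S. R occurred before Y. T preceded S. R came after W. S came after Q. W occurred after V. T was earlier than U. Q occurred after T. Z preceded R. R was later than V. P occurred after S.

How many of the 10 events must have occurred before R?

5

Directly stated before R: V, W, and Z.
T reaches R via T → U → Z → R.
U reaches R via U → Z → R.
No chain forces Q (or any of the others) ahead of R.
That's T, U, V, W, and Z — 5 in all.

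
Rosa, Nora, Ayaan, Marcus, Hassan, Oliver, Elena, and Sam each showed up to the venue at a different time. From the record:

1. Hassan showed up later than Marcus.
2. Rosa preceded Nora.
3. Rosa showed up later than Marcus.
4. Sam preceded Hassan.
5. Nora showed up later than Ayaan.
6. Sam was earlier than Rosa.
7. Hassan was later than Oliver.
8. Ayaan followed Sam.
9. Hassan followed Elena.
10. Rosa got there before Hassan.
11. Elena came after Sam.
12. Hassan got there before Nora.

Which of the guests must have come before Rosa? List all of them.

Marcus, Sam

Directly stated before Rosa: Marcus and Sam.
No chain forces Nora (or any of the others) ahead of Rosa.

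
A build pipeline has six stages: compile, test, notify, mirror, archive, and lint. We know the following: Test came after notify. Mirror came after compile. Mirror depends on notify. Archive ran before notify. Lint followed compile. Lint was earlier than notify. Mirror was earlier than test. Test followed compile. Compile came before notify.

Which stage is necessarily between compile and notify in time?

lint

Tracing the constraints gives compile → lint → notify, so lint sits after compile and before notify.
No other stage is forced both after compile and before notify.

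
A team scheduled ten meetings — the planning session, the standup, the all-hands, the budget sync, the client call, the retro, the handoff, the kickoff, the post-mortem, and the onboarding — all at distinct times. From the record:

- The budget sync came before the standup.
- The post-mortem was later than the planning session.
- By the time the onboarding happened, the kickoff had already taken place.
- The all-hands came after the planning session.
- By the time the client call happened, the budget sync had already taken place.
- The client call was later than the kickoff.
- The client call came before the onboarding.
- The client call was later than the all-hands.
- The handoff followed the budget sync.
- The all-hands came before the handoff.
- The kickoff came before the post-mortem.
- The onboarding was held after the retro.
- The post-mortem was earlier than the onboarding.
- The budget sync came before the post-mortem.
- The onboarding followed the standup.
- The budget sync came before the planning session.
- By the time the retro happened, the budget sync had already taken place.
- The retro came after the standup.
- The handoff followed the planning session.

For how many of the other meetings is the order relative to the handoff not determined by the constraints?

6

Forced before the handoff: the all-hands, the budget sync, and the planning session.
That leaves the client call, the kickoff, the onboarding, the post-mortem, the retro, and the standup with no forced order relative to the handoff — 6.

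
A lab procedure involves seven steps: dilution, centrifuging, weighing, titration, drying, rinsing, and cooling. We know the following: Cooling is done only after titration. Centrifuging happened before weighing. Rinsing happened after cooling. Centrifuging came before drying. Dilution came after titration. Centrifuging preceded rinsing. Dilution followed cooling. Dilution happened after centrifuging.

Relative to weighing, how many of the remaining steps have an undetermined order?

Forced before weighing: centrifuging.
That leaves cooling, dilution, drying, rinsing, and titration with no forced order relative to weighing — 5.

5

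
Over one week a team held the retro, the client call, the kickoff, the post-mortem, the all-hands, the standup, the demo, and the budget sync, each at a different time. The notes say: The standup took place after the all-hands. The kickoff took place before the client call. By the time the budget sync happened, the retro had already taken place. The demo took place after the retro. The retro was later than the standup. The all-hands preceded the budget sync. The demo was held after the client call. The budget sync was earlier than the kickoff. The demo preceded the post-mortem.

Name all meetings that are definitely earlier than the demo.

Directly stated before the demo: the client call and the retro.
The all-hands reaches the demo via the all-hands → the standup → the retro → the demo.
The budget sync reaches the demo via the budget sync → the kickoff → the client call → the demo.
The kickoff reaches the demo via the kickoff → the client call → the demo.
Likewise the standup reaches the demo by chaining the stated constraints.

the all-hands, the budget sync, the client call, the kickoff, the retro, the standup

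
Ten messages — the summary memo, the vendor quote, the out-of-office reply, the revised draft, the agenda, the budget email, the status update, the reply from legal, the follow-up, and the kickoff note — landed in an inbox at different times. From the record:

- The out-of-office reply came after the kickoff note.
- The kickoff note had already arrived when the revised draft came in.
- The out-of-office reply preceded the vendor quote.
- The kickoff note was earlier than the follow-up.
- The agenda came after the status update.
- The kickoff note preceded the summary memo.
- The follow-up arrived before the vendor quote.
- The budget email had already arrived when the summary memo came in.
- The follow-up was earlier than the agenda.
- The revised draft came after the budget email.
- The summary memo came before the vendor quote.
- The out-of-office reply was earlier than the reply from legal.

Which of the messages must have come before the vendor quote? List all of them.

the budget email, the follow-up, the kickoff note, the out-of-office reply, the summary memo

Directly stated before the vendor quote: the follow-up, the out-of-office reply, and the summary memo.
The budget email reaches the vendor quote via the budget email → the summary memo → the vendor quote.
The kickoff note reaches the vendor quote via the kickoff note → the follow-up → the vendor quote.
No chain forces the reply from legal (or any of the others) ahead of the vendor quote.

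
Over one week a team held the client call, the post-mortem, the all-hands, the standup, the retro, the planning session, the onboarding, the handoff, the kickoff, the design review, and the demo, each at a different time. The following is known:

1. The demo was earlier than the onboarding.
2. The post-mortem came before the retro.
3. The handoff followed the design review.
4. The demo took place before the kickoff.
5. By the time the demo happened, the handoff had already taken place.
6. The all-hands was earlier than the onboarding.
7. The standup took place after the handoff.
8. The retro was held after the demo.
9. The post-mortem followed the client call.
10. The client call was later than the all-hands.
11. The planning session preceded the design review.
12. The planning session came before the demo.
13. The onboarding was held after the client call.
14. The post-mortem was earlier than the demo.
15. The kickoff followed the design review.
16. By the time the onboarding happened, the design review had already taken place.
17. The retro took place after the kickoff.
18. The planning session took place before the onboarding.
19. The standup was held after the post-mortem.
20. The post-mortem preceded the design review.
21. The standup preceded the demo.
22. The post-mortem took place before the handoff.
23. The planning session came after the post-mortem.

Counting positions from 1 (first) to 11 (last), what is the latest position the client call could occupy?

The client call must come before the demo, the design review, the handoff, the kickoff, the onboarding, the planning session, the post-mortem, the retro, and the standup — 9 meetings forced after it.
Everything else can be placed before the client call in some valid order, so the client call can sit as late as position 11 − 9 = 2.

2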